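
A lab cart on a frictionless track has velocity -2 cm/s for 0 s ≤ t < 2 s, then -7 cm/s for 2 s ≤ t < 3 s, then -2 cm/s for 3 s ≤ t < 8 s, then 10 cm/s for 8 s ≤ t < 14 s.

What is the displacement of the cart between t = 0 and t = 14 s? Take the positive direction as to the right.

39 cm

Displacement is the signed area under the v-t curve.
0–2 s: -2 × 2 = -4 cm
2–3 s: -7 × 1 = -7 cm
3–8 s: -2 × 5 = -10 cm
8–14 s: 10 × 6 = 60 cm
Net displacement = 39 cm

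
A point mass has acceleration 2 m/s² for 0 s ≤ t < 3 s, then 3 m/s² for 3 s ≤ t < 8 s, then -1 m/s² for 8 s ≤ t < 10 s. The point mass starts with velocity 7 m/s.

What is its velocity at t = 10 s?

Δv equals the area under the a-t graph; then v = v₀ + Δv.
0–3 s: 2 × 3 = 6 m/s
3–8 s: 3 × 5 = 15 m/s
8–10 s: -1 × 2 = -2 m/s
Δv = 19 m/s, so v(10) = 7 + (19) = 26 m/s.

26 m/s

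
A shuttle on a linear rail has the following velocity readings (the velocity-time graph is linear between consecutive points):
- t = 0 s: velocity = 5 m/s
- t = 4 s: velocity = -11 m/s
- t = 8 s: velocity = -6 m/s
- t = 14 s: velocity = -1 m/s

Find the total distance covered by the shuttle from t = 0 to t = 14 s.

73.25 m

Distance (not displacement) is the total path length: add the absolute areas under v-t.
0–4 s: v = 0 at t = 1.25 s; triangle areas 3.125 + 15.125 = 18.25 m
4–8 s: |½(-11 + -6)(4)| = 34 m
8–14 s: |½(-6 + -1)(6)| = 21 m
Total distance = 73.25 m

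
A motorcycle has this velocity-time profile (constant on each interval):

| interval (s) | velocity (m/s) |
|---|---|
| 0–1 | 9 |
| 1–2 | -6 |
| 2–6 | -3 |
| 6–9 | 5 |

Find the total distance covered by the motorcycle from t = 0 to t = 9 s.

42 m

Total distance travelled is ∫|v| dt — sum the magnitudes of each area piece.
0–1 s: |9| × 1 = 9 m
1–2 s: |-6| × 1 = 6 m
2–6 s: |-3| × 4 = 12 m
6–9 s: |5| × 3 = 15 m
Total distance = 42 m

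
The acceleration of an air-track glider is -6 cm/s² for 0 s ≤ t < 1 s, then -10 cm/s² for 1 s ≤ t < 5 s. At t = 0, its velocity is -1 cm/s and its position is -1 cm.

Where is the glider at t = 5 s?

-113 cm

On each constant-a segment, Δv = aΔt and Δx = v₀Δt + ½aΔt²; chain segment to segment.
0–1 s: v starts -1 cm/s; Δx = -1·1 + ½·-6·1² = -4 cm; v ends -7 cm/s.
1–5 s: v starts -7 cm/s; Δx = -7·4 + ½·-10·4² = -108 cm; v ends -47 cm/s.
x(5) = -1 + Σ Δx = -113 cm.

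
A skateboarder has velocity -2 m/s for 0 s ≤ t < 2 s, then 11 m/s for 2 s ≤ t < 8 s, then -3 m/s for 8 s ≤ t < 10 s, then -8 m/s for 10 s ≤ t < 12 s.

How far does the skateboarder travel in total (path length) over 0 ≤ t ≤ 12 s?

92 m

Distance (not displacement) is the total path length: add the absolute areas under v-t.
0–2 s: |-2| × 2 = 4 m
2–8 s: |11| × 6 = 66 m
8–10 s: |-3| × 2 = 6 m
10–12 s: |-8| × 2 = 16 m
Total distance = 92 m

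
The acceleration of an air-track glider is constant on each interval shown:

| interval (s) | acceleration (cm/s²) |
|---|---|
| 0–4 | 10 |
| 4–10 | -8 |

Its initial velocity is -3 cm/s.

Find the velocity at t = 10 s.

-11 cm/s

Δv equals the area under the a-t graph; then v = v₀ + Δv.
0–4 s: 10 × 4 = 40 cm/s
4–10 s: -8 × 6 = -48 cm/s
Δv = -8 cm/s, so v(10) = -3 + (-8) = -11 cm/s.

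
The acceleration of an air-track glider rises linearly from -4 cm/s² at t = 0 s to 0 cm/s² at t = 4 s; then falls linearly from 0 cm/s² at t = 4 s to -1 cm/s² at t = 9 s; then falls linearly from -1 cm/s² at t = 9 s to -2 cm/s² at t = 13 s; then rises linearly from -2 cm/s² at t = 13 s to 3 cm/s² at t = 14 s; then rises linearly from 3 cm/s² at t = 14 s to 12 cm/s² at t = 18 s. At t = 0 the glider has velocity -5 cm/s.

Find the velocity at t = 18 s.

Δv equals the area under the a-t graph; then v = v₀ + Δv.
0–4 s: ½(-4 + 0)(4) = -8 cm/s
4–9 s: ½(0 + -1)(5) = -2.5 cm/s
9–13 s: ½(-1 + -2)(4) = -6 cm/s
13–14 s: ½(-2 + 3)(1) = 0.5 cm/s
14–18 s: ½(3 + 12)(4) = 30 cm/s
Δv = 14 cm/s, so v(18) = -5 + (14) = 9 cm/s.

9 cm/s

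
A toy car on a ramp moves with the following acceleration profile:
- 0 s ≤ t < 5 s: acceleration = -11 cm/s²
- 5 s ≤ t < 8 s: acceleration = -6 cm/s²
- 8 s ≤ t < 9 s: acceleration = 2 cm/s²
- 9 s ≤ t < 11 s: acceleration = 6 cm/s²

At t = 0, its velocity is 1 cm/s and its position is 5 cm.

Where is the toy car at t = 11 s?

-515.5 cm

On each constant-a segment, Δv = aΔt and Δx = v₀Δt + ½aΔt²; chain segment to segment.
0–5 s: v starts 1 cm/s; Δx = 1·5 + ½·-11·5² = -132.5 cm; v ends -54 cm/s.
5–8 s: v starts -54 cm/s; Δx = -54·3 + ½·-6·3² = -189 cm; v ends -72 cm/s.
8–9 s: v starts -72 cm/s; Δx = -72·1 + ½·2·1² = -71 cm; v ends -70 cm/s.
9–11 s: v starts -70 cm/s; Δx = -70·2 + ½·6·2² = -128 cm; v ends -58 cm/s.
x(11) = 5 + Σ Δx = -515.5 cm.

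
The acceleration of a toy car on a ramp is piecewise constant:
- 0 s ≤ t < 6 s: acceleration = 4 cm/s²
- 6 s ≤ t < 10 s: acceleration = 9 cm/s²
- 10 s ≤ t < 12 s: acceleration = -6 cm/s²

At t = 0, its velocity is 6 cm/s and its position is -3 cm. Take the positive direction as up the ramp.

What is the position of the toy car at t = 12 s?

On each constant-a segment, Δv = aΔt and Δx = v₀Δt + ½aΔt²; chain segment to segment.
0–6 s: v starts 6 cm/s; Δx = 6·6 + ½·4·6² = 108 cm; v ends 30 cm/s.
6–10 s: v starts 30 cm/s; Δx = 30·4 + ½·9·4² = 192 cm; v ends 66 cm/s.
10–12 s: v starts 66 cm/s; Δx = 66·2 + ½·-6·2² = 120 cm; v ends 54 cm/s.
x(12) = -3 + Σ Δx = 417 cm.

417 cm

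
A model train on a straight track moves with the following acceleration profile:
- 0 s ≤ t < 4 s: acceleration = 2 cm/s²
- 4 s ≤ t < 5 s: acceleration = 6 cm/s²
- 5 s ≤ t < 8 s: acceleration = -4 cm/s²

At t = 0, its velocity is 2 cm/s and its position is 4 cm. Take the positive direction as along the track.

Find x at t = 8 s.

On each constant-a segment, Δv = aΔt and Δx = v₀Δt + ½aΔt²; chain segment to segment.
0–4 s: v starts 2 cm/s; Δx = 2·4 + ½·2·4² = 24 cm; v ends 10 cm/s.
4–5 s: v starts 10 cm/s; Δx = 10·1 + ½·6·1² = 13 cm; v ends 16 cm/s.
5–8 s: v starts 16 cm/s; Δx = 16·3 + ½·-4·3² = 30 cm; v ends 4 cm/s.
x(8) = 4 + Σ Δx = 71 cm.

71 cm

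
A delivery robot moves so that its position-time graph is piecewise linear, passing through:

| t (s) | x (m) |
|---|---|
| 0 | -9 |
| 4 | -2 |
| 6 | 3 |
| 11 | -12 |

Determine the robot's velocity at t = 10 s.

-3 m/s

Velocity is the slope of the x-t graph on 6–11 s: (-12 − 3)/(11 − 6) = -3 m/s.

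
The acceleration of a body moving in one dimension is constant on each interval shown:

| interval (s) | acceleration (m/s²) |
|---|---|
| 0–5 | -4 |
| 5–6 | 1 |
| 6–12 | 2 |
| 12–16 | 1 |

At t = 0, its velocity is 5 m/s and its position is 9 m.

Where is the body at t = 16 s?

-78.5 m

On each constant-a segment, Δv = aΔt and Δx = v₀Δt + ½aΔt²; chain segment to segment.
0–5 s: v starts 5 m/s; Δx = 5·5 + ½·-4·5² = -25 m; v ends -15 m/s.
5–6 s: v starts -15 m/s; Δx = -15·1 + ½·1·1² = -14.5 m; v ends -14 m/s.
6–12 s: v starts -14 m/s; Δx = -14·6 + ½·2·6² = -48 m; v ends -2 m/s.
12–16 s: v starts -2 m/s; Δx = -2·4 + ½·1·4² = 0 m; v ends 2 m/s.
x(16) = 9 + Σ Δx = -78.5 m.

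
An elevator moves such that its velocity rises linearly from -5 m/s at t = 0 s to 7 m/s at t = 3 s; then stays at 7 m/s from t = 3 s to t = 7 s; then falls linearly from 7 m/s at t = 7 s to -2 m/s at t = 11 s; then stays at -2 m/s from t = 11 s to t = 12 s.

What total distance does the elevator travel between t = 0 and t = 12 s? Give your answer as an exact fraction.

Distance (not displacement) is the total path length: add the absolute areas under v-t.
0–3 s: v = 0 at t = 1.25 s; triangle areas 3.125 + 6.125 = 9.25 m
3–7 s: |7| × 4 = 28 m
7–11 s: v = 0 at t = 91/9 s; triangle areas 98/9 + 8/9 = 106/9 m
11–12 s: |-2| × 1 = 2 m
Total distance = 1837/36 m

1837/36 m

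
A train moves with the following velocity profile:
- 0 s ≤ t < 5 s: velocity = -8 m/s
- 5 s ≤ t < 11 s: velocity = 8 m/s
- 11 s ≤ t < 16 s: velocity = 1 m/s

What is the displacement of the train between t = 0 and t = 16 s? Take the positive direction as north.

13 m

Displacement is the signed area under the v-t curve.
0–5 s: -8 × 5 = -40 m
5–11 s: 8 × 6 = 48 m
11–16 s: 1 × 5 = 5 m
Net displacement = 13 m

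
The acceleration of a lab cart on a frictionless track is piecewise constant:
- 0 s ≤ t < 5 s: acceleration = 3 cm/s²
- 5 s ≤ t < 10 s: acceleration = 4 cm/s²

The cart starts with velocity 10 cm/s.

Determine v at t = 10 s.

45 cm/s

Δv equals the area under the a-t graph; then v = v₀ + Δv.
0–5 s: 3 × 5 = 15 cm/s
5–10 s: 4 × 5 = 20 cm/s
Δv = 35 cm/s, so v(10) = 10 + (35) = 45 cm/s.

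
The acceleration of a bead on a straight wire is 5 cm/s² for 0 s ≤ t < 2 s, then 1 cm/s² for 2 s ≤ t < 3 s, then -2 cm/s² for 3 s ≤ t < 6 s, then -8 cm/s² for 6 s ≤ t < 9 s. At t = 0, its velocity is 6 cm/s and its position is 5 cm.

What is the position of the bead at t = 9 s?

On each constant-a segment, Δv = aΔt and Δx = v₀Δt + ½aΔt²; chain segment to segment.
0–2 s: v starts 6 cm/s; Δx = 6·2 + ½·5·2² = 22 cm; v ends 16 cm/s.
2–3 s: v starts 16 cm/s; Δx = 16·1 + ½·1·1² = 16.5 cm; v ends 17 cm/s.
3–6 s: v starts 17 cm/s; Δx = 17·3 + ½·-2·3² = 42 cm; v ends 11 cm/s.
6–9 s: v starts 11 cm/s; Δx = 11·3 + ½·-8·3² = -3 cm; v ends -13 cm/s.
x(9) = 5 + Σ Δx = 82.5 cm.

82.5 cm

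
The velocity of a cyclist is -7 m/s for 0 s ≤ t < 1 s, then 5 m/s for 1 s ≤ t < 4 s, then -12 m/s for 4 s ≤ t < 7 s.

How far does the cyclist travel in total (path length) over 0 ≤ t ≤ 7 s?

Total distance travelled is ∫|v| dt — sum the magnitudes of each area piece.
0–1 s: |-7| × 1 = 7 m
1–4 s: |5| × 3 = 15 m
4–7 s: |-12| × 3 = 36 m
Total distance = 58 m

58 m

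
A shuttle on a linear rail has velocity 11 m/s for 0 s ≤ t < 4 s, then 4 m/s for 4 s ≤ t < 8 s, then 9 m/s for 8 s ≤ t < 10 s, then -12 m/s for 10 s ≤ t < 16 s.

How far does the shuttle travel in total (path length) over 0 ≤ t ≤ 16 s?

Total distance travelled is ∫|v| dt — sum the magnitudes of each area piece.
0–4 s: |11| × 4 = 44 m
4–8 s: |4| × 4 = 16 m
8–10 s: |9| × 2 = 18 m
10–16 s: |-12| × 6 = 72 m
Total distance = 150 m

150 m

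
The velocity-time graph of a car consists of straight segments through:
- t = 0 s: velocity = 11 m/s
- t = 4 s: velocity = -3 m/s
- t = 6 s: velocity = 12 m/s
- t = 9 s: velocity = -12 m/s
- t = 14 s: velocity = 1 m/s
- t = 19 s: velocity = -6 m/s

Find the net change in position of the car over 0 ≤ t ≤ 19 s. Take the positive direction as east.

Displacement is the signed area under the v-t curve.
0–4 s: ½(11 + -3)(4) = 16 m
4–6 s: ½(-3 + 12)(2) = 9 m
6–9 s: ½(12 + -12)(3) = 0 m
9–14 s: ½(-12 + 1)(5) = -27.5 m
14–19 s: ½(1 + -6)(5) = -12.5 m
Net displacement = -15 m

-15 m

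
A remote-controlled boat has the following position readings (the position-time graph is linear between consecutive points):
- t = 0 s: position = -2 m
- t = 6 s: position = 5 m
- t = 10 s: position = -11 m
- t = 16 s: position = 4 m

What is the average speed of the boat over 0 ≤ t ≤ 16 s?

Average speed = (total path length)/(elapsed time); on a piecewise-linear x-t graph the path length is Σ|Δx|.
0–6 s: |Δx| = |5 − -2| = 7 m
6–10 s: |Δx| = |-11 − 5| = 16 m
10–16 s: |Δx| = |4 − -11| = 15 m
Total path = 38 m; average speed = 38/16 = 2.375 m/s.

2.375 m/s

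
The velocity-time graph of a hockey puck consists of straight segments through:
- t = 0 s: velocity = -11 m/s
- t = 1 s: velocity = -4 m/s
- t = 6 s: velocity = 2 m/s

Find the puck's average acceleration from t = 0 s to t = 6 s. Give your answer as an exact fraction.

Average acceleration = Δv/Δt = (2 − -11)/(6 − 0) = 13/6 m/s².

13/6 m/s²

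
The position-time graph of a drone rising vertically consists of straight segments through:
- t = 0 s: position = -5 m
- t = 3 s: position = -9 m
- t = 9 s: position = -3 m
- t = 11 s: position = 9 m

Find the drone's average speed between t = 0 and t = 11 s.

2 m/s

Average speed = (total path length)/(elapsed time); on a piecewise-linear x-t graph the path length is Σ|Δx|.
0–3 s: |Δx| = |-9 − -5| = 4 m
3–9 s: |Δx| = |-3 − -9| = 6 m
9–11 s: |Δx| = |9 − -3| = 12 m
Total path = 22 m; average speed = 22/11 = 2 m/s.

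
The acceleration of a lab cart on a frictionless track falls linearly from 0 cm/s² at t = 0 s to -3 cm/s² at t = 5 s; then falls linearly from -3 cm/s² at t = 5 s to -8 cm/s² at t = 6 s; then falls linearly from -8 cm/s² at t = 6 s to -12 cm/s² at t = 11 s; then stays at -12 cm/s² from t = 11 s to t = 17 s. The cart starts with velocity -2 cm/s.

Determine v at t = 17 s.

-137 cm/s

Δv equals the area under the a-t graph; then v = v₀ + Δv.
0–5 s: ½(0 + -3)(5) = -7.5 cm/s
5–6 s: ½(-3 + -8)(1) = -5.5 cm/s
6–11 s: ½(-8 + -12)(5) = -50 cm/s
11–17 s: -12 × 6 = -72 cm/s
Δv = -135 cm/s, so v(17) = -2 + (-135) = -137 cm/s.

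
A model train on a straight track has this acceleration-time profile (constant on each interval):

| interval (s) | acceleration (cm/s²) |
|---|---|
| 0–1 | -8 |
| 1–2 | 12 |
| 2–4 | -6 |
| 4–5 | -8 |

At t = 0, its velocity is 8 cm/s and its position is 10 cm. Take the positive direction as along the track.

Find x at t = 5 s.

On each constant-a segment, Δv = aΔt and Δx = v₀Δt + ½aΔt²; chain segment to segment.
0–1 s: v starts 8 cm/s; Δx = 8·1 + ½·-8·1² = 4 cm; v ends 0 cm/s.
1–2 s: v starts 0 cm/s; Δx = 0·1 + ½·12·1² = 6 cm; v ends 12 cm/s.
2–4 s: v starts 12 cm/s; Δx = 12·2 + ½·-6·2² = 12 cm; v ends 0 cm/s.
4–5 s: v starts 0 cm/s; Δx = 0·1 + ½·-8·1² = -4 cm; v ends -8 cm/s.
x(5) = 10 + Σ Δx = 28 cm.

28 cm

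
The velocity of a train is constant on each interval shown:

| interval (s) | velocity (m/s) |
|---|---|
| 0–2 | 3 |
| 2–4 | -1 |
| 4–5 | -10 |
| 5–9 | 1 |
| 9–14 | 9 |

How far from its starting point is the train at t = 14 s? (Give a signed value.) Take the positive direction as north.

43 m

Net displacement equals the area under the velocity-time graph (areas below the axis count negative).
0–2 s: 3 × 2 = 6 m
2–4 s: -1 × 2 = -2 m
4–5 s: -10 × 1 = -10 m
5–9 s: 1 × 4 = 4 m
9–14 s: 9 × 5 = 45 m
Net displacement = 43 m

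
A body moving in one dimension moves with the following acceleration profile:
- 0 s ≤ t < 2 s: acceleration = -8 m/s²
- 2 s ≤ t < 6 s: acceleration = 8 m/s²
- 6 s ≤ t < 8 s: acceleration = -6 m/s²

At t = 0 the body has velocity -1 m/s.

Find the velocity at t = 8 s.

Δv equals the area under the a-t graph; then v = v₀ + Δv.
0–2 s: -8 × 2 = -16 m/s
2–6 s: 8 × 4 = 32 m/s
6–8 s: -6 × 2 = -12 m/s
Δv = 4 m/s, so v(8) = -1 + (4) = 3 m/s.

3 m/s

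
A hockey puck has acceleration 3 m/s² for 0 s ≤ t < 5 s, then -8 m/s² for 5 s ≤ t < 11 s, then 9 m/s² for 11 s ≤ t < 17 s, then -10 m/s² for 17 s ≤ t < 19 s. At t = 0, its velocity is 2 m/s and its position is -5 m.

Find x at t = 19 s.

On each constant-a segment, Δv = aΔt and Δx = v₀Δt + ½aΔt²; chain segment to segment.
0–5 s: v starts 2 m/s; Δx = 2·5 + ½·3·5² = 47.5 m; v ends 17 m/s.
5–11 s: v starts 17 m/s; Δx = 17·6 + ½·-8·6² = -42 m; v ends -31 m/s.
11–17 s: v starts -31 m/s; Δx = -31·6 + ½·9·6² = -24 m; v ends 23 m/s.
17–19 s: v starts 23 m/s; Δx = 23·2 + ½·-10·2² = 26 m; v ends 3 m/s.
x(19) = -5 + Σ Δx = 2.5 m.

2.5 m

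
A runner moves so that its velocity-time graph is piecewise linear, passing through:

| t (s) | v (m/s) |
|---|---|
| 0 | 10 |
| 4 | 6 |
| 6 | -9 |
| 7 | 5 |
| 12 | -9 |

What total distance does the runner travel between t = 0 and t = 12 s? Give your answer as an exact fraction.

2188/35 m

Total distance travelled is ∫|v| dt — sum the magnitudes of each area piece.
0–4 s: |½(10 + 6)(4)| = 32 m
4–6 s: v = 0 at t = 4.8 s; triangle areas 2.4 + 5.4 = 7.8 m
6–7 s: v = 0 at t = 93/14 s; triangle areas 81/28 + 25/28 = 53/14 m
7–12 s: v = 0 at t = 123/14 s; triangle areas 125/28 + 405/28 = 265/14 m
Total distance = 2188/35 m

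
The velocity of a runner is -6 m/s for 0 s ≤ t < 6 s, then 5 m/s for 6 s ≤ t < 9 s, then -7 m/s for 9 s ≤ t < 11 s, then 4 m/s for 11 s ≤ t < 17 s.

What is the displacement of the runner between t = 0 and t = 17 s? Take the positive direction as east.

-11 m

Net displacement equals the area under the velocity-time graph (areas below the axis count negative).
0–6 s: -6 × 6 = -36 m
6–9 s: 5 × 3 = 15 m
9–11 s: -7 × 2 = -14 m
11–17 s: 4 × 6 = 24 m
Net displacement = -11 m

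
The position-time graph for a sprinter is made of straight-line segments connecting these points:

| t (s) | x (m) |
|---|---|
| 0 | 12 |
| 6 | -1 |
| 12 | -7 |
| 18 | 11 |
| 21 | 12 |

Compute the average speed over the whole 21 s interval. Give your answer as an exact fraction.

38/21 m/s

Average speed = (total path length)/(elapsed time); on a piecewise-linear x-t graph the path length is Σ|Δx|.
0–6 s: |Δx| = |-1 − 12| = 13 m
6–12 s: |Δx| = |-7 − -1| = 6 m
12–18 s: |Δx| = |11 − -7| = 18 m
18–21 s: |Δx| = |12 − 11| = 1 m
Total path = 38 m; average speed = 38/21 = 38/21 m/s.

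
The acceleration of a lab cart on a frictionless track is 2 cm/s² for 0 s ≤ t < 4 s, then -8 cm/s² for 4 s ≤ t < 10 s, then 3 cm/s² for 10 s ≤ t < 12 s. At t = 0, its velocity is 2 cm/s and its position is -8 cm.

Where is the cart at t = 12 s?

-138 cm

On each constant-a segment, Δv = aΔt and Δx = v₀Δt + ½aΔt²; chain segment to segment.
0–4 s: v starts 2 cm/s; Δx = 2·4 + ½·2·4² = 24 cm; v ends 10 cm/s.
4–10 s: v starts 10 cm/s; Δx = 10·6 + ½·-8·6² = -84 cm; v ends -38 cm/s.
10–12 s: v starts -38 cm/s; Δx = -38·2 + ½·3·2² = -70 cm; v ends -32 cm/s.
x(12) = -8 + Σ Δx = -138 cm.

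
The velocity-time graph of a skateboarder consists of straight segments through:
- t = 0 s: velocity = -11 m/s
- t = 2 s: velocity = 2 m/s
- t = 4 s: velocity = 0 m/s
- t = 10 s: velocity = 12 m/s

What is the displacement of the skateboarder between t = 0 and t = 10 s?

29 m

Net displacement equals the area under the velocity-time graph (areas below the axis count negative).
0–2 s: ½(-11 + 2)(2) = -9 m
2–4 s: ½(2 + 0)(2) = 2 m
4–10 s: ½(0 + 12)(6) = 36 m
Net displacement = 29 m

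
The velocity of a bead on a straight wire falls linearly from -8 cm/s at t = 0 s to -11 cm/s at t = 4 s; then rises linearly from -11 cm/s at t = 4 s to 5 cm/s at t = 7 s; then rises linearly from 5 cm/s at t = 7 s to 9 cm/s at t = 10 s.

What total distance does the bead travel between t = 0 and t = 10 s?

Total distance travelled is ∫|v| dt — sum the magnitudes of each area piece.
0–4 s: |½(-8 + -11)(4)| = 38 cm
4–7 s: v = 0 at t = 6.0625 s; triangle areas 11.34375 + 2.34375 = 13.6875 cm
7–10 s: |½(5 + 9)(3)| = 21 cm
Total distance = 72.6875 cm

72.6875 cm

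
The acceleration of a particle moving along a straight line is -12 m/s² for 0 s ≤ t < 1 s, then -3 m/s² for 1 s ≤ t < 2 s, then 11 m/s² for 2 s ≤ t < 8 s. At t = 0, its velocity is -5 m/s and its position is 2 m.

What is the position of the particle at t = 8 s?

50.5 m

On each constant-a segment, Δv = aΔt and Δx = v₀Δt + ½aΔt²; chain segment to segment.
0–1 s: v starts -5 m/s; Δx = -5·1 + ½·-12·1² = -11 m; v ends -17 m/s.
1–2 s: v starts -17 m/s; Δx = -17·1 + ½·-3·1² = -18.5 m; v ends -20 m/s.
2–8 s: v starts -20 m/s; Δx = -20·6 + ½·11·6² = 78 m; v ends 46 m/s.
x(8) = 2 + Σ Δx = 50.5 m.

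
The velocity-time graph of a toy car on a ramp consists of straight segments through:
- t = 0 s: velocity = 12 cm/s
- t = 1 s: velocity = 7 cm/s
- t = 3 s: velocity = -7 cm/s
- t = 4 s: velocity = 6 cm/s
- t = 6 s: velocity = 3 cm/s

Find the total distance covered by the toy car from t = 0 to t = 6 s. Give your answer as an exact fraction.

374/13 cm

Distance (not displacement) is the total path length: add the absolute areas under v-t.
0–1 s: |½(12 + 7)(1)| = 9.5 cm
1–3 s: v = 0 at t = 2 s; triangle areas 3.5 + 3.5 = 7 cm
3–4 s: v = 0 at t = 46/13 s; triangle areas 49/26 + 18/13 = 85/26 cm
4–6 s: |½(6 + 3)(2)| = 9 cm
Total distance = 374/13 cm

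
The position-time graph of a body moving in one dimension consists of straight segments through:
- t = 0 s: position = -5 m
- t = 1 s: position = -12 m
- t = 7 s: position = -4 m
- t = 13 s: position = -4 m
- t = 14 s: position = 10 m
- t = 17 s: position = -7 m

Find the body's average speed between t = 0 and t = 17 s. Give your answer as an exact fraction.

Average speed = (total path length)/(elapsed time); on a piecewise-linear x-t graph the path length is Σ|Δx|.
0–1 s: |Δx| = |-12 − -5| = 7 m
1–7 s: |Δx| = |-4 − -12| = 8 m
7–13 s: |Δx| = |-4 − -4| = 0 m
13–14 s: |Δx| = |10 − -4| = 14 m
14–17 s: |Δx| = |-7 − 10| = 17 m
Total path = 46 m; average speed = 46/17 = 46/17 m/s.

46/17 m/s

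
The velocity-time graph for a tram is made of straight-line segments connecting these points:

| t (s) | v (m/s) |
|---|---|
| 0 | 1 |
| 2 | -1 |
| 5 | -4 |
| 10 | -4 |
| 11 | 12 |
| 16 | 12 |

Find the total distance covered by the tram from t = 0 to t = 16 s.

93.5 m

Distance (not displacement) is the total path length: add the absolute areas under v-t.
0–2 s: v = 0 at t = 1 s; triangle areas 0.5 + 0.5 = 1 m
2–5 s: |½(-1 + -4)(3)| = 7.5 m
5–10 s: |-4| × 5 = 20 m
10–11 s: v = 0 at t = 10.25 s; triangle areas 0.5 + 4.5 = 5 m
11–16 s: |12| × 5 = 60 m
Total distance = 93.5 m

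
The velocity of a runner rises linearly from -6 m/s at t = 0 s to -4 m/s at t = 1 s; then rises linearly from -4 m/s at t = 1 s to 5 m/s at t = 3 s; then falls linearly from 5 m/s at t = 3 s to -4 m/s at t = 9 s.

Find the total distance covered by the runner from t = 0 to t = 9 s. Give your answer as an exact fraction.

209/9 m

Distance (not displacement) is the total path length: add the absolute areas under v-t.
0–1 s: |½(-6 + -4)(1)| = 5 m
1–3 s: v = 0 at t = 17/9 s; triangle areas 16/9 + 25/9 = 41/9 m
3–9 s: v = 0 at t = 19/3 s; triangle areas 25/3 + 16/3 = 41/3 m
Total distance = 209/9 m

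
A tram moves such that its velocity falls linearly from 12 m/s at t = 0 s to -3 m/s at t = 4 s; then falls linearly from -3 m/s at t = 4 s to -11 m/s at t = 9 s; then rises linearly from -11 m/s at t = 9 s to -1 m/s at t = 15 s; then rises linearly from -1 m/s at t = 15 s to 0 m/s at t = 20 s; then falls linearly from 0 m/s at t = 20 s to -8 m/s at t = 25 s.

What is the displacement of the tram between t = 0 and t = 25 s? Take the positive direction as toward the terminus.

-75.5 m

Displacement is the signed area under the v-t curve.
0–4 s: ½(12 + -3)(4) = 18 m
4–9 s: ½(-3 + -11)(5) = -35 m
9–15 s: ½(-11 + -1)(6) = -36 m
15–20 s: ½(-1 + 0)(5) = -2.5 m
20–25 s: ½(0 + -8)(5) = -20 m
Net displacement = -75.5 m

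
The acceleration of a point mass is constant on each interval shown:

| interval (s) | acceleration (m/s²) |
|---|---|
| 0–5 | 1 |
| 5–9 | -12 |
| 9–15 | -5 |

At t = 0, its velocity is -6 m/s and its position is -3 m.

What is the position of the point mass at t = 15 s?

On each constant-a segment, Δv = aΔt and Δx = v₀Δt + ½aΔt²; chain segment to segment.
0–5 s: v starts -6 m/s; Δx = -6·5 + ½·1·5² = -17.5 m; v ends -1 m/s.
5–9 s: v starts -1 m/s; Δx = -1·4 + ½·-12·4² = -100 m; v ends -49 m/s.
9–15 s: v starts -49 m/s; Δx = -49·6 + ½·-5·6² = -384 m; v ends -79 m/s.
x(15) = -3 + Σ Δx = -504.5 m.

-504.5 m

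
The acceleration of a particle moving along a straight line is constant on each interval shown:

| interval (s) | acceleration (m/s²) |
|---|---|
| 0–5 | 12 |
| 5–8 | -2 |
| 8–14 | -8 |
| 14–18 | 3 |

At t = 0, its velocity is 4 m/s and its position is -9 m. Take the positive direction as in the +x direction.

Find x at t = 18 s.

612 m

On each constant-a segment, Δv = aΔt and Δx = v₀Δt + ½aΔt²; chain segment to segment.
0–5 s: v starts 4 m/s; Δx = 4·5 + ½·12·5² = 170 m; v ends 64 m/s.
5–8 s: v starts 64 m/s; Δx = 64·3 + ½·-2·3² = 183 m; v ends 58 m/s.
8–14 s: v starts 58 m/s; Δx = 58·6 + ½·-8·6² = 204 m; v ends 10 m/s.
14–18 s: v starts 10 m/s; Δx = 10·4 + ½·3·4² = 64 m; v ends 22 m/s.
x(18) = -9 + Σ Δx = 612 m.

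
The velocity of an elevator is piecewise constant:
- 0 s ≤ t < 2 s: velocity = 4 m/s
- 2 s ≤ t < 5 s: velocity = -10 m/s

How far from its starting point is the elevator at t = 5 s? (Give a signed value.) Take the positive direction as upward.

Net displacement equals the area under the velocity-time graph (areas below the axis count negative).
0–2 s: 4 × 2 = 8 m
2–5 s: -10 × 3 = -30 m
Net displacement = -22 m

-22 m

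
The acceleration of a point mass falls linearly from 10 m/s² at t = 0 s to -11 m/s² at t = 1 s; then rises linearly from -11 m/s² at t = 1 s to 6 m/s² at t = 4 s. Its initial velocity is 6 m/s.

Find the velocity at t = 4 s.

-2 m/s

Δv equals the area under the a-t graph; then v = v₀ + Δv.
0–1 s: ½(10 + -11)(1) = -0.5 m/s
1–4 s: ½(-11 + 6)(3) = -7.5 m/s
Δv = -8 m/s, so v(4) = 6 + (-8) = -2 m/s.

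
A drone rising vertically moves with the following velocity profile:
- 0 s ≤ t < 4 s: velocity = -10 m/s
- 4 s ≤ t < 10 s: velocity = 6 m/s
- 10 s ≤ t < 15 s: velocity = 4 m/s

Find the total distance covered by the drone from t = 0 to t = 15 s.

Total distance travelled is ∫|v| dt — sum the magnitudes of each area piece.
0–4 s: |-10| × 4 = 40 m
4–10 s: |6| × 6 = 36 m
10–15 s: |4| × 5 = 20 m
Total distance = 96 m

96 m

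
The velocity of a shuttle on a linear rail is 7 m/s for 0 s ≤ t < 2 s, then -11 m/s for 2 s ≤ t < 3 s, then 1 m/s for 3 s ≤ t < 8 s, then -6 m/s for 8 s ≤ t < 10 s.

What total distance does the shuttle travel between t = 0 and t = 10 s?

42 m

Total distance travelled is ∫|v| dt — sum the magnitudes of each area piece.
0–2 s: |7| × 2 = 14 m
2–3 s: |-11| × 1 = 11 m
3–8 s: |1| × 5 = 5 m
8–10 s: |-6| × 2 = 12 m
Total distance = 42 m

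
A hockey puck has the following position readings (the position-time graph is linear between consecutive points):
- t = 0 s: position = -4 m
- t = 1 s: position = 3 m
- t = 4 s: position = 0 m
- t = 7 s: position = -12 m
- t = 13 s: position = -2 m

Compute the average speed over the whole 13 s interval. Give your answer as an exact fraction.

Average speed = (total path length)/(elapsed time); on a piecewise-linear x-t graph the path length is Σ|Δx|.
0–1 s: |Δx| = |3 − -4| = 7 m
1–4 s: |Δx| = |0 − 3| = 3 m
4–7 s: |Δx| = |-12 − 0| = 12 m
7–13 s: |Δx| = |-2 − -12| = 10 m
Total path = 32 m; average speed = 32/13 = 32/13 m/s.

32/13 m/s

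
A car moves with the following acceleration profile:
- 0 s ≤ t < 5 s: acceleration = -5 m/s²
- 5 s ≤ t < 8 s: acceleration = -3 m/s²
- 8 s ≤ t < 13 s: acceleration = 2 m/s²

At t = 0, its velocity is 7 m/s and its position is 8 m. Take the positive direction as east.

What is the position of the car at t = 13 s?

-197 m

On each constant-a segment, Δv = aΔt and Δx = v₀Δt + ½aΔt²; chain segment to segment.
0–5 s: v starts 7 m/s; Δx = 7·5 + ½·-5·5² = -27.5 m; v ends -18 m/s.
5–8 s: v starts -18 m/s; Δx = -18·3 + ½·-3·3² = -67.5 m; v ends -27 m/s.
8–13 s: v starts -27 m/s; Δx = -27·5 + ½·2·5² = -110 m; v ends -17 m/s.
x(13) = 8 + Σ Δx = -197 m.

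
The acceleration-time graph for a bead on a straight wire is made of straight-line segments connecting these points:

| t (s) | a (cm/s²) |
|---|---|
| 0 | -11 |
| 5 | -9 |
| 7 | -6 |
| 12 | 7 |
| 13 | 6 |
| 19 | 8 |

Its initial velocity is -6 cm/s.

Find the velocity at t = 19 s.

-20 cm/s

Δv equals the area under the a-t graph; then v = v₀ + Δv.
0–5 s: ½(-11 + -9)(5) = -50 cm/s
5–7 s: ½(-9 + -6)(2) = -15 cm/s
7–12 s: ½(-6 + 7)(5) = 2.5 cm/s
12–13 s: ½(7 + 6)(1) = 6.5 cm/s
13–19 s: ½(6 + 8)(6) = 42 cm/s
Δv = -14 cm/s, so v(19) = -6 + (-14) = -20 cm/s.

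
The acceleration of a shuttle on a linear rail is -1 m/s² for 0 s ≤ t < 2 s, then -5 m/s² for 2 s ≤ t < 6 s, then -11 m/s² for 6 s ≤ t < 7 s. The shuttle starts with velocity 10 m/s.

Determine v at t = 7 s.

-23 m/s

Δv equals the area under the a-t graph; then v = v₀ + Δv.
0–2 s: -1 × 2 = -2 m/s
2–6 s: -5 × 4 = -20 m/s
6–7 s: -11 × 1 = -11 m/s
Δv = -33 m/s, so v(7) = 10 + (-33) = -23 m/s.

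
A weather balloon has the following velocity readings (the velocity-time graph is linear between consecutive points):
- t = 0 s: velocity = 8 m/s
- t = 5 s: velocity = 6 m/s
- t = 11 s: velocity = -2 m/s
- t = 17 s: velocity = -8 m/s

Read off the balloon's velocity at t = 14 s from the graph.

On 11–17 s the graph is linear from -2 to -8 m/s: v(14) = -2 + (-8 − -2)·(14 − 11)/(17 − 11) = -5 m/s.

-5 m/s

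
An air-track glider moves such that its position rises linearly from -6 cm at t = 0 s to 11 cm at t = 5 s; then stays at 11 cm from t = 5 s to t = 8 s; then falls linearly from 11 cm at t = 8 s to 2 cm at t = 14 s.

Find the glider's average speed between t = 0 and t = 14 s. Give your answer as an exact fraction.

Average speed = (total path length)/(elapsed time); on a piecewise-linear x-t graph the path length is Σ|Δx|.
0–5 s: |Δx| = |11 − -6| = 17 cm
5–8 s: |Δx| = |11 − 11| = 0 cm
8–14 s: |Δx| = |2 − 11| = 9 cm
Total path = 26 cm; average speed = 26/14 = 13/7 cm/s.

13/7 cm/s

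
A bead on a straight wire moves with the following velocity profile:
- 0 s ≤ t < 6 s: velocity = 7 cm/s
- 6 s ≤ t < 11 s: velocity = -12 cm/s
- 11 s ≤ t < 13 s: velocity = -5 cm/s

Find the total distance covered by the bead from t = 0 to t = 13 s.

112 cm

Total distance travelled is ∫|v| dt — sum the magnitudes of each area piece.
0–6 s: |7| × 6 = 42 cm
6–11 s: |-12| × 5 = 60 cm
11–13 s: |-5| × 2 = 10 cm
Total distance = 112 cm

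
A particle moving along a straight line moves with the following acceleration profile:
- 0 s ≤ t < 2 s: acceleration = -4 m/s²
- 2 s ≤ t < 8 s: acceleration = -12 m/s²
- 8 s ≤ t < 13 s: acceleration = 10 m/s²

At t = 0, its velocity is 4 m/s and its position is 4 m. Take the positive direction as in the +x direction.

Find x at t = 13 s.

On each constant-a segment, Δv = aΔt and Δx = v₀Δt + ½aΔt²; chain segment to segment.
0–2 s: v starts 4 m/s; Δx = 4·2 + ½·-4·2² = 0 m; v ends -4 m/s.
2–8 s: v starts -4 m/s; Δx = -4·6 + ½·-12·6² = -240 m; v ends -76 m/s.
8–13 s: v starts -76 m/s; Δx = -76·5 + ½·10·5² = -255 m; v ends -26 m/s.
x(13) = 4 + Σ Δx = -491 m.

-491 m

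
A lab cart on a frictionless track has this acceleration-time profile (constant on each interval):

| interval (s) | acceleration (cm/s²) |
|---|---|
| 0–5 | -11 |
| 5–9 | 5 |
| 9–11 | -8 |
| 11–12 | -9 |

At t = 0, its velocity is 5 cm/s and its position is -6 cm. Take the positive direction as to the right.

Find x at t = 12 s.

-405 cm

On each constant-a segment, Δv = aΔt and Δx = v₀Δt + ½aΔt²; chain segment to segment.
0–5 s: v starts 5 cm/s; Δx = 5·5 + ½·-11·5² = -112.5 cm; v ends -50 cm/s.
5–9 s: v starts -50 cm/s; Δx = -50·4 + ½·5·4² = -160 cm; v ends -30 cm/s.
9–11 s: v starts -30 cm/s; Δx = -30·2 + ½·-8·2² = -76 cm; v ends -46 cm/s.
11–12 s: v starts -46 cm/s; Δx = -46·1 + ½·-9·1² = -50.5 cm; v ends -55 cm/s.
x(12) = -6 + Σ Δx = -405 cm.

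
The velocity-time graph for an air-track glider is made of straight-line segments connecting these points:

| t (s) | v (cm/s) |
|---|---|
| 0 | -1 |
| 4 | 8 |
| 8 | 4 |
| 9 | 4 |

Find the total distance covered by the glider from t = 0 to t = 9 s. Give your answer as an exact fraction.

382/9 cm

Total distance travelled is ∫|v| dt — sum the magnitudes of each area piece.
0–4 s: v = 0 at t = 4/9 s; triangle areas 2/9 + 128/9 = 130/9 cm
4–8 s: |½(8 + 4)(4)| = 24 cm
8–9 s: |4| × 1 = 4 cm
Total distance = 382/9 cm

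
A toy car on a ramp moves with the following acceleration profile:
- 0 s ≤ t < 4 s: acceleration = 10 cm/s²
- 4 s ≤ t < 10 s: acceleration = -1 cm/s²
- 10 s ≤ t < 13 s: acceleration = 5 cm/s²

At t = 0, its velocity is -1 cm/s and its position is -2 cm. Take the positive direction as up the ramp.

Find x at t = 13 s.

411.5 cm

On each constant-a segment, Δv = aΔt and Δx = v₀Δt + ½aΔt²; chain segment to segment.
0–4 s: v starts -1 cm/s; Δx = -1·4 + ½·10·4² = 76 cm; v ends 39 cm/s.
4–10 s: v starts 39 cm/s; Δx = 39·6 + ½·-1·6² = 216 cm; v ends 33 cm/s.
10–13 s: v starts 33 cm/s; Δx = 33·3 + ½·5·3² = 121.5 cm; v ends 48 cm/s.
x(13) = -2 + Σ Δx = 411.5 cm.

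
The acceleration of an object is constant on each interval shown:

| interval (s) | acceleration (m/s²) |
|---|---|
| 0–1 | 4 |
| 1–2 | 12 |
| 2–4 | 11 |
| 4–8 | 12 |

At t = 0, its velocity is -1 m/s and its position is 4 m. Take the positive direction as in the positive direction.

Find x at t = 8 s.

On each constant-a segment, Δv = aΔt and Δx = v₀Δt + ½aΔt²; chain segment to segment.
0–1 s: v starts -1 m/s; Δx = -1·1 + ½·4·1² = 1 m; v ends 3 m/s.
1–2 s: v starts 3 m/s; Δx = 3·1 + ½·12·1² = 9 m; v ends 15 m/s.
2–4 s: v starts 15 m/s; Δx = 15·2 + ½·11·2² = 52 m; v ends 37 m/s.
4–8 s: v starts 37 m/s; Δx = 37·4 + ½·12·4² = 244 m; v ends 85 m/s.
x(8) = 4 + Σ Δx = 310 m.

310 m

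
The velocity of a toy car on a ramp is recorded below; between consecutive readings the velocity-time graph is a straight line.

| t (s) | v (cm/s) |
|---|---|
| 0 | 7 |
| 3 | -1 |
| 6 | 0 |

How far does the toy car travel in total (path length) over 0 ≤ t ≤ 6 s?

10.875 cm

Total distance travelled is ∫|v| dt — sum the magnitudes of each area piece.
0–3 s: v = 0 at t = 2.625 s; triangle areas 9.1875 + 0.1875 = 9.375 cm
3–6 s: |½(-1 + 0)(3)| = 1.5 cm
Total distance = 10.875 cm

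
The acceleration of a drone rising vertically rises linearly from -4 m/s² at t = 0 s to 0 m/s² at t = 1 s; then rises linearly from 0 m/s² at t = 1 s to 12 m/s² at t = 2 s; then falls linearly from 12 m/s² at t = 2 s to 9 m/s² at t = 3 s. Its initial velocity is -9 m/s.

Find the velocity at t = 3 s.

Δv equals the area under the a-t graph; then v = v₀ + Δv.
0–1 s: ½(-4 + 0)(1) = -2 m/s
1–2 s: ½(0 + 12)(1) = 6 m/s
2–3 s: ½(12 + 9)(1) = 10.5 m/s
Δv = 14.5 m/s, so v(3) = -9 + (14.5) = 5.5 m/s.

5.5 m/s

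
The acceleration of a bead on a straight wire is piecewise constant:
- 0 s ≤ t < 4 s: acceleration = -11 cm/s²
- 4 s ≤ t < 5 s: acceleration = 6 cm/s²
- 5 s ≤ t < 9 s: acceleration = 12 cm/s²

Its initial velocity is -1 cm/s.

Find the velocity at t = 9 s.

Δv equals the area under the a-t graph; then v = v₀ + Δv.
0–4 s: -11 × 4 = -44 cm/s
4–5 s: 6 × 1 = 6 cm/s
5–9 s: 12 × 4 = 48 cm/s
Δv = 10 cm/s, so v(9) = -1 + (10) = 9 cm/s.

9 cm/s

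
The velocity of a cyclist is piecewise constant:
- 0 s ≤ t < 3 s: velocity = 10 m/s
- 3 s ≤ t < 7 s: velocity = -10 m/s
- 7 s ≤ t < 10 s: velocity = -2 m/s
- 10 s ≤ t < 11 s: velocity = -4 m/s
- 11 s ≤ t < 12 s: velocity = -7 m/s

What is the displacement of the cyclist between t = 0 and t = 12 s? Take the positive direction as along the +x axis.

-27 m

Displacement is the signed area under the v-t curve.
0–3 s: 10 × 3 = 30 m
3–7 s: -10 × 4 = -40 m
7–10 s: -2 × 3 = -6 m
10–11 s: -4 × 1 = -4 m
11–12 s: -7 × 1 = -7 m
Net displacement = -27 m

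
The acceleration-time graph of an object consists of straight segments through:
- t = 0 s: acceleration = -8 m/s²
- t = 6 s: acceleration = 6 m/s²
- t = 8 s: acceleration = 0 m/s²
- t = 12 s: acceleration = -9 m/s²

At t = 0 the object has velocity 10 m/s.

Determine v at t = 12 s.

Δv equals the area under the a-t graph; then v = v₀ + Δv.
0–6 s: ½(-8 + 6)(6) = -6 m/s
6–8 s: ½(6 + 0)(2) = 6 m/s
8–12 s: ½(0 + -9)(4) = -18 m/s
Δv = -18 m/s, so v(12) = 10 + (-18) = -8 m/s.

-8 m/s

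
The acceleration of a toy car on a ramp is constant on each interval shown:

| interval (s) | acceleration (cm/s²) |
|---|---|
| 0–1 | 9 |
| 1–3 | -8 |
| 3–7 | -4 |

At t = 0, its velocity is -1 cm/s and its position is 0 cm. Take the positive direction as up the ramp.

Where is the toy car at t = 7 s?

On each constant-a segment, Δv = aΔt and Δx = v₀Δt + ½aΔt²; chain segment to segment.
0–1 s: v starts -1 cm/s; Δx = -1·1 + ½·9·1² = 3.5 cm; v ends 8 cm/s.
1–3 s: v starts 8 cm/s; Δx = 8·2 + ½·-8·2² = 0 cm; v ends -8 cm/s.
3–7 s: v starts -8 cm/s; Δx = -8·4 + ½·-4·4² = -64 cm; v ends -24 cm/s.
x(7) = 0 + Σ Δx = -60.5 cm.

-60.5 cm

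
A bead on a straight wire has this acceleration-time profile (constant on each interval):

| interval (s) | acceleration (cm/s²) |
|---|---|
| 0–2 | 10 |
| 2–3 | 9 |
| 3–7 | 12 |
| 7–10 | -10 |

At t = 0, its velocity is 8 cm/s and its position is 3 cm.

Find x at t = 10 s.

525.5 cm

On each constant-a segment, Δv = aΔt and Δx = v₀Δt + ½aΔt²; chain segment to segment.
0–2 s: v starts 8 cm/s; Δx = 8·2 + ½·10·2² = 36 cm; v ends 28 cm/s.
2–3 s: v starts 28 cm/s; Δx = 28·1 + ½·9·1² = 32.5 cm; v ends 37 cm/s.
3–7 s: v starts 37 cm/s; Δx = 37·4 + ½·12·4² = 244 cm; v ends 85 cm/s.
7–10 s: v starts 85 cm/s; Δx = 85·3 + ½·-10·3² = 210 cm; v ends 55 cm/s.
x(10) = 3 + Σ Δx = 525.5 cm.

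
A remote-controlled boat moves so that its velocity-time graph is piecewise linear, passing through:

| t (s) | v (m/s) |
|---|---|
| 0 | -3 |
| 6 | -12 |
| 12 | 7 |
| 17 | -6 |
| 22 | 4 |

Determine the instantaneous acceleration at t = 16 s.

Acceleration is the slope of the v-t graph on 12–17 s: (-6 − 7)/(17 − 12) = -2.6 m/s².

-2.6 m/s²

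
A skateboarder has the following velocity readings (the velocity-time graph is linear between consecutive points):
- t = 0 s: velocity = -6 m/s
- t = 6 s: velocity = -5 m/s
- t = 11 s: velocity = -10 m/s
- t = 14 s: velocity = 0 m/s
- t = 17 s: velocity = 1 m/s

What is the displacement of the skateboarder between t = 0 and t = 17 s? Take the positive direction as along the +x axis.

-84 m

Net displacement equals the area under the velocity-time graph (areas below the axis count negative).
0–6 s: ½(-6 + -5)(6) = -33 m
6–11 s: ½(-5 + -10)(5) = -37.5 m
11–14 s: ½(-10 + 0)(3) = -15 m
14–17 s: ½(0 + 1)(3) = 1.5 m
Net displacement = -84 m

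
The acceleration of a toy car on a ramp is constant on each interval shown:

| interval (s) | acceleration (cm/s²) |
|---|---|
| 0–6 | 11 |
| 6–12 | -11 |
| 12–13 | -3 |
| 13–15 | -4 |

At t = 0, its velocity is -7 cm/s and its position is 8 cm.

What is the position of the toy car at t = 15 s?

On each constant-a segment, Δv = aΔt and Δx = v₀Δt + ½aΔt²; chain segment to segment.
0–6 s: v starts -7 cm/s; Δx = -7·6 + ½·11·6² = 156 cm; v ends 59 cm/s.
6–12 s: v starts 59 cm/s; Δx = 59·6 + ½·-11·6² = 156 cm; v ends -7 cm/s.
12–13 s: v starts -7 cm/s; Δx = -7·1 + ½·-3·1² = -8.5 cm; v ends -10 cm/s.
13–15 s: v starts -10 cm/s; Δx = -10·2 + ½·-4·2² = -28 cm; v ends -18 cm/s.
x(15) = 8 + Σ Δx = 283.5 cm.

283.5 cm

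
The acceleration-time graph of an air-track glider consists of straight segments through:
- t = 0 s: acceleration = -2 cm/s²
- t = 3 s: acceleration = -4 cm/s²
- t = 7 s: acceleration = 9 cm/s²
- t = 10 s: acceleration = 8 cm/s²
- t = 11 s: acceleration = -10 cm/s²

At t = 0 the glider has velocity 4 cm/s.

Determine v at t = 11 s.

29.5 cm/s

Δv equals the area under the a-t graph; then v = v₀ + Δv.
0–3 s: ½(-2 + -4)(3) = -9 cm/s
3–7 s: ½(-4 + 9)(4) = 10 cm/s
7–10 s: ½(9 + 8)(3) = 25.5 cm/s
10–11 s: ½(8 + -10)(1) = -1 cm/s
Δv = 25.5 cm/s, so v(11) = 4 + (25.5) = 29.5 cm/s.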